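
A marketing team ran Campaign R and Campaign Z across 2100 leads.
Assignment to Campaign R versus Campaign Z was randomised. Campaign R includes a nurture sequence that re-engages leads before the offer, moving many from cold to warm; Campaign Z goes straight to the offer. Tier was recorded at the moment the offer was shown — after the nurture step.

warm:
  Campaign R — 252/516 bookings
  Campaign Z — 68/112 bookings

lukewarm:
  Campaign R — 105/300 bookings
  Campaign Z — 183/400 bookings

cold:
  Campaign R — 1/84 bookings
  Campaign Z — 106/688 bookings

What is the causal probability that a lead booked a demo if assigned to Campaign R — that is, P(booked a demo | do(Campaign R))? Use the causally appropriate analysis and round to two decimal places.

0.40

Within every engagement tier level Campaign Z has the higher rate, yet pooled Campaign R does — Simpson's reversal.
Stratifying would compare campaigns among leads the campaigns themselves sorted into engagement tier groups — a form of selection on an intermediate. The unconditioned pooled rates give the total causal effect.
So P(outcome | do(Campaign R)) is just the pooled rate for Campaign R: 358/900 = 0.398.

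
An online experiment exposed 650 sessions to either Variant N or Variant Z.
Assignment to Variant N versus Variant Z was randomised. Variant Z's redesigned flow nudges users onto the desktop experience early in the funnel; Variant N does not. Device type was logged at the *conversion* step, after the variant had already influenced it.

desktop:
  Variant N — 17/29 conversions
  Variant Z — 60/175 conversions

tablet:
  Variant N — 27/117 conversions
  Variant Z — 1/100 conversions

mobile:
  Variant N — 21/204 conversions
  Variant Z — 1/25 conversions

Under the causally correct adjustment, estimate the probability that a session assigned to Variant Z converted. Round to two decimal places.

0.21

Device type is downstream of the variant. One should not condition on a consequence of treatment, so the overall rates are the right comparison.
So P(outcome | do(Variant Z)) is just the pooled rate for Variant Z: 62/300 = 0.207.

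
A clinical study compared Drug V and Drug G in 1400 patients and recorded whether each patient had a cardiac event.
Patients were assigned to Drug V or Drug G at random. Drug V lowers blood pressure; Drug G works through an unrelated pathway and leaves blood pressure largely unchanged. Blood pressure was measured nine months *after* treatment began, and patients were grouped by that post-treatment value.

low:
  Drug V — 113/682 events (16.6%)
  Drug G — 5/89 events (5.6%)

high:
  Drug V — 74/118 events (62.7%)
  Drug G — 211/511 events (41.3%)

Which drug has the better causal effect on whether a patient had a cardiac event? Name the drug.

Drug G is lower inside every blood pressure stratum but Drug V is lower in aggregate. Whether to stratify depends on how blood pressure relates to the drug.
Stratifying would compare drugs among patients the drugs themselves sorted into blood pressure groups — a form of selection on an intermediate. The unconditioned pooled rates give the total causal effect.
Pooled: Drug V 23.4% vs Drug G 36.0%; Drug V is lower overall.

Drug V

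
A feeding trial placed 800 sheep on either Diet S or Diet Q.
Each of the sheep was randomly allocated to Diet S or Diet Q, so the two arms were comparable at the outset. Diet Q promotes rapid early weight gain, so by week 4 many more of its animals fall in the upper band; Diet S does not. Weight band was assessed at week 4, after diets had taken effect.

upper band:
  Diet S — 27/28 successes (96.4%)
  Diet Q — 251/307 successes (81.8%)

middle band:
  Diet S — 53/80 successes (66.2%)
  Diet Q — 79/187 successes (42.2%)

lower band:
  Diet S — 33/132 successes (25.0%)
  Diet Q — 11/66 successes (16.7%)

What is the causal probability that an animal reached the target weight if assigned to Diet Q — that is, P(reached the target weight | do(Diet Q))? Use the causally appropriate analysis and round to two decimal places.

Week-4 weight band here is a post-treatment variable shaped by the diet; conditioning on it would introduce bias rather than remove it. The overall comparison is the causal one.
So P(outcome | do(Diet Q)) is just the pooled rate for Diet Q: 341/560 = 0.609.

0.61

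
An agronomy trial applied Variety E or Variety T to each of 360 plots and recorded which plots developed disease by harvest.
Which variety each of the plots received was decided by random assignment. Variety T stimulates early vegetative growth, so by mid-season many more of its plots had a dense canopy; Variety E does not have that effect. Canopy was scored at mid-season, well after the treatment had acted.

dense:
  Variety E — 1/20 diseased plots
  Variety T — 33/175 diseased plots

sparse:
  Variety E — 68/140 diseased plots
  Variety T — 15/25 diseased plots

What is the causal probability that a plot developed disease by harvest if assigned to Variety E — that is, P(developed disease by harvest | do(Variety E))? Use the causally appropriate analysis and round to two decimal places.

Within every mid-season canopy level Variety E has the lower rate, yet pooled Variety T does — Simpson's reversal.
Because the variety influences mid-season canopy, mid-season canopy is a post-treatment mediator, not a confounder. Stratifying on it would bias the estimate; the causal effect is the crude pooled difference.
So P(outcome | do(Variety E)) is just the pooled rate for Variety E: 69/160 = 0.431.

0.43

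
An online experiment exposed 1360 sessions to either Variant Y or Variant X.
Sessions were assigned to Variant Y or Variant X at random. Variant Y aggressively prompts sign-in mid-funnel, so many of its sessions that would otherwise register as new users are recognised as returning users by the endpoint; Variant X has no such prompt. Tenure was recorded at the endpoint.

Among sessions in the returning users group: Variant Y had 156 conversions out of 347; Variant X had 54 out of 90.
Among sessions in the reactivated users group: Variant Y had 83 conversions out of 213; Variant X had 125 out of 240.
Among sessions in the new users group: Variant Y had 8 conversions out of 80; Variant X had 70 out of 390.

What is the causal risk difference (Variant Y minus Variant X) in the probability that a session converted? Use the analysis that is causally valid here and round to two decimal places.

The stratified and pooled comparisons disagree (Variant X wins within each user tenure; Variant Y wins overall), so the answer turns on the causal role of user tenure.
Stratifying would compare variants among sessions the variants themselves sorted into user tenure groups — a form of selection on an intermediate. The unconditioned pooled rates give the total causal effect.
The causal difference is the pooled difference: 0.386 − 0.346 = +0.040.

+0.04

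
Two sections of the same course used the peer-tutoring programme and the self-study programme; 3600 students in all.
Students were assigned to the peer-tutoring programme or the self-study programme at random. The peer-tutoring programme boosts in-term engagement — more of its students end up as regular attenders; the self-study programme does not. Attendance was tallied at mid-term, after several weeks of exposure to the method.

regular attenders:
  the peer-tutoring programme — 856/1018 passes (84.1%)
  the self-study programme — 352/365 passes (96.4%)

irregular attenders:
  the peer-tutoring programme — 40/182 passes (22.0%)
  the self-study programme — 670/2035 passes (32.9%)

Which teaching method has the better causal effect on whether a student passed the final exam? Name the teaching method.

the peer-tutoring programme

Mid-term attendance lies on the pathway teaching method → mid-term attendance → outcome, so adjusting for it blocks the indirect effect. For the total causal effect of teaching method, use the unadjusted pooled rates.
Pooled: the peer-tutoring programme 74.7% vs the self-study programme 42.6%; the peer-tutoring programme is higher overall.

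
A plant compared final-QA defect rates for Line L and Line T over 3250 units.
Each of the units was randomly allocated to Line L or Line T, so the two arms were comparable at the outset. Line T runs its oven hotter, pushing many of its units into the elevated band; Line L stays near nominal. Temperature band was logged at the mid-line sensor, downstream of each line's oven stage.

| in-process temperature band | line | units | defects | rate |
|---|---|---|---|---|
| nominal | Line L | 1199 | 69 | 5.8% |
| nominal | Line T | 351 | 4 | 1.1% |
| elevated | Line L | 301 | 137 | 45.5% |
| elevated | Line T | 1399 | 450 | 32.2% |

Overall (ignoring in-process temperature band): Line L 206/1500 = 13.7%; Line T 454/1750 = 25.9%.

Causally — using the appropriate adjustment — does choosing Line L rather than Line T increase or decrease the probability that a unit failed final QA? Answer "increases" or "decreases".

Within every in-process temperature band level Line T has the lower rate, yet pooled Line L does — Simpson's reversal.
In-process temperature band is downstream of the line. One should not condition on a consequence of treatment, so the overall rates are the right comparison.
Pooled: Line L 13.7% vs Line T 25.9%; Line L is lower overall.

decreases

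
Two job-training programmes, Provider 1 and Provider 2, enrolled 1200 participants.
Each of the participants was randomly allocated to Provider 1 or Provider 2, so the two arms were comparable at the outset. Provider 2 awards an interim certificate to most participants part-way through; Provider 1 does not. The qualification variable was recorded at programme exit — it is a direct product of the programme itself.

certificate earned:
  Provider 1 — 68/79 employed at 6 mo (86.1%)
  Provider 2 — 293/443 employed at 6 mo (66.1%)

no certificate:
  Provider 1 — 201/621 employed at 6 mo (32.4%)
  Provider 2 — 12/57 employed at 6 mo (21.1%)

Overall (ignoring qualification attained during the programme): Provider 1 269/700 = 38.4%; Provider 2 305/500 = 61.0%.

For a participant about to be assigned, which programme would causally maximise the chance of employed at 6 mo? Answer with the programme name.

Provider 1 is higher inside every qualification attained during the programme stratum but Provider 2 is higher in aggregate. Whether to stratify depends on how qualification attained during the programme relates to the programme.
The distribution of qualification attained during the programme is itself part of what the programme does — it is an intermediate outcome. Holding it fixed would remove that part of the effect; the total effect is the pooled difference.
Pooled: Provider 1 38.4% vs Provider 2 61.0%; Provider 2 is higher overall.

Provider 2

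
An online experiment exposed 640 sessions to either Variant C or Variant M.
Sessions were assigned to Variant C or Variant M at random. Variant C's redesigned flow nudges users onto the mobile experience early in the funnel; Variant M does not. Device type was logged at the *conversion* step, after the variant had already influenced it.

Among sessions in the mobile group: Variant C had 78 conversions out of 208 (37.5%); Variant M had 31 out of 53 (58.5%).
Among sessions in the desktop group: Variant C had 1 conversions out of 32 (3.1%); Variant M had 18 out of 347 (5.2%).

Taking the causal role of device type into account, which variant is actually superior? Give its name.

Variant C

The stratified and pooled comparisons disagree (Variant M wins within each device type; Variant C wins overall), so the answer turns on the causal role of device type.
Device type here is a post-treatment variable shaped by the variant; conditioning on it would introduce bias rather than remove it. The overall comparison is the causal one.
Pooled: Variant C 32.9% vs Variant M 12.2%; Variant C is higher overall.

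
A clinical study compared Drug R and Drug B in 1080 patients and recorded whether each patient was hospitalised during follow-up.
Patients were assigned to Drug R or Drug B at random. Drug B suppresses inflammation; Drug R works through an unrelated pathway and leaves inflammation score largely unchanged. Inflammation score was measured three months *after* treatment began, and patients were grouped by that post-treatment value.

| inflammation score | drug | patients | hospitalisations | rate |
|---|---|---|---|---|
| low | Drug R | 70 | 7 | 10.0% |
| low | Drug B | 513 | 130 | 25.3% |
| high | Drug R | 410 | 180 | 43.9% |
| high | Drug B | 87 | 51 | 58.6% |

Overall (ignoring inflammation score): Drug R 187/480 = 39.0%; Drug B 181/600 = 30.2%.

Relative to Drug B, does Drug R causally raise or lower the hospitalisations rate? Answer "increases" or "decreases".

Inflammation score here is a post-treatment variable shaped by the drug; conditioning on it would introduce bias rather than remove it. The overall comparison is the causal one.
Pooled: Drug R 39.0% vs Drug B 30.2%; Drug B is lower overall.

increases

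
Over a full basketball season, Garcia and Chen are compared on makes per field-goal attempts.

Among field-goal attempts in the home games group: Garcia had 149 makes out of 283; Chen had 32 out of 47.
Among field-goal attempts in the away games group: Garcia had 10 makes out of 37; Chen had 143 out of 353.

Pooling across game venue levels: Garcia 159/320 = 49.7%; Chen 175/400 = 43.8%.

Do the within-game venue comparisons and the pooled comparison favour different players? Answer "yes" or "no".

Within each game venue level (home games 52.7% vs 68.1%; away games 27.0% vs 40.5%), Chen has the higher rate every time. Pooled: 49.7% vs 43.8% — Garcia has the higher rate overall. The two comparisons disagree.

yes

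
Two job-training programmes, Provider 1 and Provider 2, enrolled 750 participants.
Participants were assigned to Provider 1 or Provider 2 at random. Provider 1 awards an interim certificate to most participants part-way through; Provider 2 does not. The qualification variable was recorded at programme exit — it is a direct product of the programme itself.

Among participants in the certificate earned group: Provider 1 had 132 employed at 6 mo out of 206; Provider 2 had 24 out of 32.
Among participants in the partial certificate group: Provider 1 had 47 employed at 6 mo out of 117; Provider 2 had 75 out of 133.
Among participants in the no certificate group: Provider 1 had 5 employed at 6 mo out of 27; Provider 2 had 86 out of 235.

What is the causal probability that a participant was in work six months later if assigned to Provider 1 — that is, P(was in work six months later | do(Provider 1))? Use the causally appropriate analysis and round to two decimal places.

0.53

Qualification attained during the programme is downstream of the programme. One should not condition on a consequence of treatment, so the overall rates are the right comparison.
So P(outcome | do(Provider 1)) is just the pooled rate for Provider 1: 184/350 = 0.526.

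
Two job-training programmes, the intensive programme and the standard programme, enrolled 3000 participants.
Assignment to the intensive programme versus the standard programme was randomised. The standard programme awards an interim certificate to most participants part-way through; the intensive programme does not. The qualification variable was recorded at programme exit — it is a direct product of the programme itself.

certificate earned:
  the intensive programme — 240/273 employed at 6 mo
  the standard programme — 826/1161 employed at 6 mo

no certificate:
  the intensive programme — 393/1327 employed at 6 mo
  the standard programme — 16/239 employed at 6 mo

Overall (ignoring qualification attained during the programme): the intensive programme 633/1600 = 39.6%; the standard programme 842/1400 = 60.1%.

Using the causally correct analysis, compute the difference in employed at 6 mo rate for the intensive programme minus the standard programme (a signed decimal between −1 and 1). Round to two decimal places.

Qualification attained during the programme is recorded after the programme and is itself shifted by it — it sits on the causal path from programme to outcome. Conditioning on a mediator would strip out part of the effect we want; the pooled comparison gives the total causal effect.
The causal difference is the pooled difference: 0.396 − 0.601 = -0.206.

-0.21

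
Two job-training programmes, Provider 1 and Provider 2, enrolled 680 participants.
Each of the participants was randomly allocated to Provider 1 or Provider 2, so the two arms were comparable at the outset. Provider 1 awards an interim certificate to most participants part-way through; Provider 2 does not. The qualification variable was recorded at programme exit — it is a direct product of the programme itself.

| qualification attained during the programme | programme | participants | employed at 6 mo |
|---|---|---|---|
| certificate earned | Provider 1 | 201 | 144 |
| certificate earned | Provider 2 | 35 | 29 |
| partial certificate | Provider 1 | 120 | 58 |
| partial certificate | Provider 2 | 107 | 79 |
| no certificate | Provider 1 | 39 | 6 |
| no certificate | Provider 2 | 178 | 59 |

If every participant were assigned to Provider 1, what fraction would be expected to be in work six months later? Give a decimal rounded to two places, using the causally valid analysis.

0.58

The stratified and pooled comparisons disagree (Provider 2 wins within each qualification attained during the programme; Provider 1 wins overall), so the answer turns on the causal role of qualification attained during the programme.
Qualification attained during the programme is recorded after the programme and is itself shifted by it — it sits on the causal path from programme to outcome. Conditioning on a mediator would strip out part of the effect we want; the pooled comparison gives the total causal effect.
So P(outcome | do(Provider 1)) is just the pooled rate for Provider 1: 208/360 = 0.578.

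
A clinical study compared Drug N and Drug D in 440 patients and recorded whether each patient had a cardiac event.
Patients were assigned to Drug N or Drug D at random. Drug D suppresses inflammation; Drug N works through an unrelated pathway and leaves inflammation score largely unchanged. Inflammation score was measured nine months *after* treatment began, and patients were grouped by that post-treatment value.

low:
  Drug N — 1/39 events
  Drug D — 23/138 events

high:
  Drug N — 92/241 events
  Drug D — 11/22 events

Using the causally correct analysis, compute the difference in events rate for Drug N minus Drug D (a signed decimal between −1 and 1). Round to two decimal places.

The distribution of inflammation score is itself part of what the drug does — it is an intermediate outcome. Holding it fixed would remove that part of the effect; the total effect is the pooled difference.
The causal difference is the pooled difference: 0.332 − 0.212 = +0.120.

+0.12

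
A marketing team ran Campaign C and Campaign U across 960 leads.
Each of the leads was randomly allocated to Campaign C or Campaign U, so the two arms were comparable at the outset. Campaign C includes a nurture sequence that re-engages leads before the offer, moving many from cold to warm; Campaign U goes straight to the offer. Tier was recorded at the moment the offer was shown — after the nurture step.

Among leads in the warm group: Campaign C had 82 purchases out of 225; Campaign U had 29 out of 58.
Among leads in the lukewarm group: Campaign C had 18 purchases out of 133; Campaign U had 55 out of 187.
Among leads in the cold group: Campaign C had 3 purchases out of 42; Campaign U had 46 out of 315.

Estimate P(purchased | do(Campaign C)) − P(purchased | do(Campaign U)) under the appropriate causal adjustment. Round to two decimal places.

The distribution of engagement tier is itself part of what the campaign does — it is an intermediate outcome. Holding it fixed would remove that part of the effect; the total effect is the pooled difference.
The causal difference is the pooled difference: 0.258 − 0.232 = +0.025.

+0.03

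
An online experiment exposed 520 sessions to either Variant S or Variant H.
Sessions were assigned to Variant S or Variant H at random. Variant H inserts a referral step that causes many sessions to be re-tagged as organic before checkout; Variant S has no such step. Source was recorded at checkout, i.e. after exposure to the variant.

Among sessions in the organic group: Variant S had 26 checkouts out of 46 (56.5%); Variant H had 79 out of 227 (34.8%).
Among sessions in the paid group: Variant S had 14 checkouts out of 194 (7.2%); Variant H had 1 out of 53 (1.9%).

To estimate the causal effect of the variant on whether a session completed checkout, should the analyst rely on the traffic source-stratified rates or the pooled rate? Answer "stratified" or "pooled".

The traffic source-specific comparison favours Variant S throughout, but the pooled figures favour Variant H. The question is whether to condition on traffic source.
Traffic source is recorded after the variant and is itself shifted by it — it sits on the causal path from variant to outcome. Conditioning on a mediator would strip out part of the effect we want; the pooled comparison gives the total causal effect.
Pooled: Variant S 16.7% vs Variant H 28.6%; Variant H is higher overall.

pooled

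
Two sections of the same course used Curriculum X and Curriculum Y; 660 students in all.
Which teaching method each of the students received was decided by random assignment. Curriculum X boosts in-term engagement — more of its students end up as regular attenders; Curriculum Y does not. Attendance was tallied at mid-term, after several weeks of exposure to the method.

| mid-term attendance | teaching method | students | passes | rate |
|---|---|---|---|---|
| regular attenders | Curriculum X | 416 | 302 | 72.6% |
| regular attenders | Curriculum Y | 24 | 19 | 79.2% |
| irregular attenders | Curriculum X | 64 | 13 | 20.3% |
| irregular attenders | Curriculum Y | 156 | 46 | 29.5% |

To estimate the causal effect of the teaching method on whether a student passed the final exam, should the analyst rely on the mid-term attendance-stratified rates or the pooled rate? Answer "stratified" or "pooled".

pooled

The distribution of mid-term attendance is itself part of what the teaching method does — it is an intermediate outcome. Holding it fixed would remove that part of the effect; the total effect is the pooled difference.
Pooled: Curriculum X 65.6% vs Curriculum Y 36.1%; Curriculum X is higher overall.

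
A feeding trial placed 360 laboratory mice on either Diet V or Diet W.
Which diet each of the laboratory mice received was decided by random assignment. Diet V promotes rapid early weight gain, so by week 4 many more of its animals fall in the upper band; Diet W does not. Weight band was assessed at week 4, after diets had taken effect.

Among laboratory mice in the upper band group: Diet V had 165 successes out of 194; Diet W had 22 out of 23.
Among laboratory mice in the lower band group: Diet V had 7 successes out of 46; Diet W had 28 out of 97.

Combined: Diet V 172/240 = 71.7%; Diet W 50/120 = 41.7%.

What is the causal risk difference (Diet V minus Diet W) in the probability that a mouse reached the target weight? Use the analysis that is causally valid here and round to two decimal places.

+0.30

The distribution of week-4 weight band is itself part of what the diet does — it is an intermediate outcome. Holding it fixed would remove that part of the effect; the total effect is the pooled difference.
The causal difference is the pooled difference: 0.717 − 0.417 = +0.300.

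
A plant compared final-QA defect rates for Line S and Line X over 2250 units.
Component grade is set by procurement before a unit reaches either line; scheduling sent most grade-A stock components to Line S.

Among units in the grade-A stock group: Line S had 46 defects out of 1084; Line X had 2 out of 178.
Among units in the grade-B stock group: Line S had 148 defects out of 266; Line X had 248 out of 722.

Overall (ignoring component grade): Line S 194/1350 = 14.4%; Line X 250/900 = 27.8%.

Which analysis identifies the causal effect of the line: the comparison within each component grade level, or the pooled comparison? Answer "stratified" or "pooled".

stratified

Line X is lower inside every component grade stratum but Line S is lower in aggregate. Whether to stratify depends on how component grade relates to the line.
Here component grade is a common cause — it drives both which line a case falls under and the outcome. The crude comparison mixes populations; the stratum-specific rates are the causally relevant ones.
Within each level — grade-A stock: 4.2% vs 1.1%; grade-B stock: 55.6% vs 34.3% — Line X is lower every time.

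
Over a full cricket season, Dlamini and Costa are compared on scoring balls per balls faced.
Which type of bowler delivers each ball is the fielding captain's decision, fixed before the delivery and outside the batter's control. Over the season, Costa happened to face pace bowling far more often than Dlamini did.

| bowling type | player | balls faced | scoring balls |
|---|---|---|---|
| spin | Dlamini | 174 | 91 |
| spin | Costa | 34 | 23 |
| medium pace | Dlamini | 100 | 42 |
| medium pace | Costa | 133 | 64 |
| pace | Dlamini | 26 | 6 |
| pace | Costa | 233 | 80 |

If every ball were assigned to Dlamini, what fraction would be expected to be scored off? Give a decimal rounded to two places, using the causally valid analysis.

0.38

Bowling type satisfies the back-door criterion: it is not a descendant of the player, and it blocks the spurious path from player to outcome. Adjusting for it (i.e., using the within-bowling type rates) gives the causal effect.
Standardising Dlamini to the population bowling type mix: 0.297·91/174 + 0.333·42/100 + 0.370·6/26 = 0.381.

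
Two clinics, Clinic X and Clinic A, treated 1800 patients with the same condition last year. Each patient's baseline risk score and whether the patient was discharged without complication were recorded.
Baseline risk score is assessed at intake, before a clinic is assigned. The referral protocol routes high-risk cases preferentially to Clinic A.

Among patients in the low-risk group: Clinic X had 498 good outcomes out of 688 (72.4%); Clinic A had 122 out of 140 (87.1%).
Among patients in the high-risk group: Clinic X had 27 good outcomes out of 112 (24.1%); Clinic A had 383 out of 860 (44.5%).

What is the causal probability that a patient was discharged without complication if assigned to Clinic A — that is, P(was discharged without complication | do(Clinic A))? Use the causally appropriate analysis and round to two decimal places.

Since baseline risk score is a pre-existing factor (not a product of the clinic) and it affects the outcome on its own, it is a confounder. The stratified rates, not the pooled rate, identify the causal effect.
Standardising Clinic A to the population baseline risk score mix: 0.460·122/140 + 0.540·383/860 = 0.641.

0.64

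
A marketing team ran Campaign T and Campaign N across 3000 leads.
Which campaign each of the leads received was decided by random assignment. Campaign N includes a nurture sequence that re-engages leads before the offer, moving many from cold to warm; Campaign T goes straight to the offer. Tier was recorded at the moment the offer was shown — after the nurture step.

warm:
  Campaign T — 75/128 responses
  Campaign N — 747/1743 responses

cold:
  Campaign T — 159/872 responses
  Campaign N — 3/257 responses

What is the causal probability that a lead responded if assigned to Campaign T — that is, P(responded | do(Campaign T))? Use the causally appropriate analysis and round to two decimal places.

0.23

The engagement tier-specific comparison favours Campaign T throughout, but the pooled figures favour Campaign N. The question is whether to condition on engagement tier.
Because the campaign influences engagement tier, engagement tier is a post-treatment mediator, not a confounder. Stratifying on it would bias the estimate; the causal effect is the crude pooled difference.
So P(outcome | do(Campaign T)) is just the pooled rate for Campaign T: 234/1000 = 0.234.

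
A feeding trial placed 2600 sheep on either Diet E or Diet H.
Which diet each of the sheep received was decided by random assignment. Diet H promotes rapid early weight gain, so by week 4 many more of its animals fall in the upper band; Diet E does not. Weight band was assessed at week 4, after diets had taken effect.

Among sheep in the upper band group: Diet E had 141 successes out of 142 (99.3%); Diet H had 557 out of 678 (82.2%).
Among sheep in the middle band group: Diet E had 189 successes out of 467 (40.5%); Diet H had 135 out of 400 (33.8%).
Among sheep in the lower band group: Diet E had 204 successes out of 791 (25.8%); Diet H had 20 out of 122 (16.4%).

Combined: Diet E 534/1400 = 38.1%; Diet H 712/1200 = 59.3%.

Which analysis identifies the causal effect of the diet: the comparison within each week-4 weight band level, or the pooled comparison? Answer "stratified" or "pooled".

pooled

Week-4 weight band is downstream of the diet. One should not condition on a consequence of treatment, so the overall rates are the right comparison.
Pooled: Diet E 38.1% vs Diet H 59.3%; Diet H is higher overall.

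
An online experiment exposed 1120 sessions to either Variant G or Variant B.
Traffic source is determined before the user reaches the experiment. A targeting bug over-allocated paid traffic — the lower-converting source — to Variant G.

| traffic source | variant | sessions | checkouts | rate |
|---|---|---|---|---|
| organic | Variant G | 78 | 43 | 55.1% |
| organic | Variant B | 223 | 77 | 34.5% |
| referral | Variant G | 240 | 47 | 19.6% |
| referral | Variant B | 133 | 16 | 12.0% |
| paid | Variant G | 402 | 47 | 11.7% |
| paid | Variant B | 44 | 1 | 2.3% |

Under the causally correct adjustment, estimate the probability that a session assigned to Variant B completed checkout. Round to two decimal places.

0.14

The traffic source-specific comparison favours Variant G throughout, but the pooled figures favour Variant B. The question is whether to condition on traffic source.
Traffic source differs across variants for reasons unrelated to any effect of the variant itself, and it separately predicts the outcome — a classic confounder. We must compare within traffic source levels.
Standardising Variant B to the population traffic source mix: 0.269·77/223 + 0.333·16/133 + 0.398·1/44 = 0.142.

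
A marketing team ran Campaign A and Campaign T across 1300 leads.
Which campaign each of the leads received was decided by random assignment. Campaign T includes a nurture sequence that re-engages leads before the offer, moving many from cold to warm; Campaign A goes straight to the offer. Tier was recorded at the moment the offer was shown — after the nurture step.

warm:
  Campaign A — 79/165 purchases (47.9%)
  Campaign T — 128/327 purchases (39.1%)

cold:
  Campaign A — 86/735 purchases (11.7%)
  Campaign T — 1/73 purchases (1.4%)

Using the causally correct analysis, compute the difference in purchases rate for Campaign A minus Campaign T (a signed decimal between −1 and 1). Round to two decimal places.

-0.14

Because the campaign influences engagement tier, engagement tier is a post-treatment mediator, not a confounder. Stratifying on it would bias the estimate; the causal effect is the crude pooled difference.
The causal difference is the pooled difference: 0.183 − 0.323 = -0.139.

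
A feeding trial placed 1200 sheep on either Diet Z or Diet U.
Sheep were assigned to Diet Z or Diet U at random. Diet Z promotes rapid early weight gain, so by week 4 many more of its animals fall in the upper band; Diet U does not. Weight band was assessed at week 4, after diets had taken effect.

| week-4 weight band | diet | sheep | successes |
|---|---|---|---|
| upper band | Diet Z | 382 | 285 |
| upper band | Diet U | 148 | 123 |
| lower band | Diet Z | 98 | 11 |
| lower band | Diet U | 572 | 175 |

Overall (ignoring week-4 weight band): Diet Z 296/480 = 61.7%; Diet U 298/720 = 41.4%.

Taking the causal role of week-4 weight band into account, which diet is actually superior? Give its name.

Week-4 weight band lies on the pathway diet → week-4 weight band → outcome, so adjusting for it blocks the indirect effect. For the total causal effect of diet, use the unadjusted pooled rates.
Pooled: Diet Z 61.7% vs Diet U 41.4%; Diet Z is higher overall.

Diet Z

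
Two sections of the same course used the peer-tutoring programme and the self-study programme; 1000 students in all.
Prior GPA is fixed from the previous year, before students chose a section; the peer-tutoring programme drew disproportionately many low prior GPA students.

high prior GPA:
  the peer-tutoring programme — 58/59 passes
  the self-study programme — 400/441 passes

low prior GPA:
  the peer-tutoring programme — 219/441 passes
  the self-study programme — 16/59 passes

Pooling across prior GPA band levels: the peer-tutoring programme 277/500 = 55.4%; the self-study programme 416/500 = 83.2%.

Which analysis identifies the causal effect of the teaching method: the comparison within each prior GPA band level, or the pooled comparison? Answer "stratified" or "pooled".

stratified

Prior GPA band is set before the teaching method has any effect — it is not caused by the teaching method — and it independently drives the outcome. That makes it a confounder, so the causal comparison is within prior GPA band levels.
Within each level — high prior GPA: 98.3% vs 90.7%; low prior GPA: 49.7% vs 27.1% — the peer-tutoring programme is higher every time.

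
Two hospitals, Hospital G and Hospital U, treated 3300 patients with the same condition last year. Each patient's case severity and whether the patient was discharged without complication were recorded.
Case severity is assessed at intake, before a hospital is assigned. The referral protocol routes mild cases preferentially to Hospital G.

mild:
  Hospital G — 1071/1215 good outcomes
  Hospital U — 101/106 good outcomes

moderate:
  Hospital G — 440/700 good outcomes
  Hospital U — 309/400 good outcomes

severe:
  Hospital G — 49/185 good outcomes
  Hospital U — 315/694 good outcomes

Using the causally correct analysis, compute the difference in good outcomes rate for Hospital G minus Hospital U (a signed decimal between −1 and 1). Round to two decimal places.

Within every case severity level Hospital U has the higher rate, yet pooled Hospital G does — Simpson's reversal.
Case severity differs across hospitals for reasons unrelated to any effect of the hospital itself, and it separately predicts the outcome — a classic confounder. We must compare within case severity levels.
Adjusting over the population distribution of case severity: 0.400·(0.881−0.953) + 0.333·(0.629−0.772) + 0.266·(0.265−0.454) = -0.127.

-0.13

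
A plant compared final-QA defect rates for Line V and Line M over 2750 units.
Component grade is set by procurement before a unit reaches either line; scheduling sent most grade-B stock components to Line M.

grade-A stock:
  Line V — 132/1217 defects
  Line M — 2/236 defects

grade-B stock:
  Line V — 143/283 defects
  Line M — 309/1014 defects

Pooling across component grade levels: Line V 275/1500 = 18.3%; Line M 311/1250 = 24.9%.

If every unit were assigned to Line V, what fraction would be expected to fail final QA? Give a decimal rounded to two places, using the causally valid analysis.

Component grade is set before the line has any effect — it is not caused by the line — and it independently drives the outcome. That makes it a confounder, so the causal comparison is within component grade levels.
Standardising Line V to the population component grade mix: 0.528·132/1217 + 0.472·143/283 = 0.296.

0.30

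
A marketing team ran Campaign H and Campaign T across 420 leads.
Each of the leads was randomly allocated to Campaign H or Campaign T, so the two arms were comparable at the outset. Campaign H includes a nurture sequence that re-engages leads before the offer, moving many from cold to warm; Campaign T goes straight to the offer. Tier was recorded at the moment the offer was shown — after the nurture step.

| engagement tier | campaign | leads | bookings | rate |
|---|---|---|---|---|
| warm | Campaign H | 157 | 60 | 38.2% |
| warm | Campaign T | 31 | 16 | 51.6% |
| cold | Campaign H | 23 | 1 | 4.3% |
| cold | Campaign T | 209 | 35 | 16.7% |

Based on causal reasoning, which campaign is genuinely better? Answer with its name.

Campaign H

Engagement tier is downstream of the campaign. One should not condition on a consequence of treatment, so the overall rates are the right comparison.
Pooled: Campaign H 33.9% vs Campaign T 21.2%; Campaign H is higher overall.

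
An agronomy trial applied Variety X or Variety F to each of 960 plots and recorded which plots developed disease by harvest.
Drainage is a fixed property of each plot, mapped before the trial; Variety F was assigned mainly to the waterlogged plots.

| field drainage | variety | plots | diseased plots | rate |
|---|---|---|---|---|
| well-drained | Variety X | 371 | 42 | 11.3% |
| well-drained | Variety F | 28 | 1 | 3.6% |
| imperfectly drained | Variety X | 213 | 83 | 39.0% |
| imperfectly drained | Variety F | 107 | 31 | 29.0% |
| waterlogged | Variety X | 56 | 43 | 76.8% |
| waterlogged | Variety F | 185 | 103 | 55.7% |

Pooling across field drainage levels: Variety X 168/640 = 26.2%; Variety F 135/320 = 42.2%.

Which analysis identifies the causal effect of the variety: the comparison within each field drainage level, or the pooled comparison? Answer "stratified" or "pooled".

Field drainage differs across varietys for reasons unrelated to any effect of the variety itself, and it separately predicts the outcome — a classic confounder. We must compare within field drainage levels.
Within each level — well-drained: 11.3% vs 3.6%; imperfectly drained: 39.0% vs 29.0%; waterlogged: 76.8% vs 55.7% — Variety F is lower every time.

stratified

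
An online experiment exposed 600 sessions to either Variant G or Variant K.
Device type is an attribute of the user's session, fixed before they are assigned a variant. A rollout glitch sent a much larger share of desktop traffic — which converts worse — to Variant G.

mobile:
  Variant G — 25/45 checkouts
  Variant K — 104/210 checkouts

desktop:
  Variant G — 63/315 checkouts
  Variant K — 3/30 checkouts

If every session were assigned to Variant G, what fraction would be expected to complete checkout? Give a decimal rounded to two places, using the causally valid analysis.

Device type is set before the variant has any effect — it is not caused by the variant — and it independently drives the outcome. That makes it a confounder, so the causal comparison is within device type levels.
Standardising Variant G to the population device type mix: 0.425·25/45 + 0.575·63/315 = 0.351.

0.35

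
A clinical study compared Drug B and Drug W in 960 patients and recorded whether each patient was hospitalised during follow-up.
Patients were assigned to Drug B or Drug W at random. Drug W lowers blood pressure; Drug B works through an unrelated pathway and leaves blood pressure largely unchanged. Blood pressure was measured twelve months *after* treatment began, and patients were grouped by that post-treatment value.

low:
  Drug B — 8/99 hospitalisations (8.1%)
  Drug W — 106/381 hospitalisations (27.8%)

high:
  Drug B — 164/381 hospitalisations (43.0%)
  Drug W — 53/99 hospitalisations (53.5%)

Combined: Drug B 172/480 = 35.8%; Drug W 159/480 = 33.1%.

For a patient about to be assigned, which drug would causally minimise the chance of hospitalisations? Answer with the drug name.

Drug W

Drug B is lower inside every blood pressure stratum but Drug W is lower in aggregate. Whether to stratify depends on how blood pressure relates to the drug.
Because the drug influences blood pressure, blood pressure is a post-treatment mediator, not a confounder. Stratifying on it would bias the estimate; the causal effect is the crude pooled difference.
Pooled: Drug B 35.8% vs Drug W 33.1%; Drug W is lower overall.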